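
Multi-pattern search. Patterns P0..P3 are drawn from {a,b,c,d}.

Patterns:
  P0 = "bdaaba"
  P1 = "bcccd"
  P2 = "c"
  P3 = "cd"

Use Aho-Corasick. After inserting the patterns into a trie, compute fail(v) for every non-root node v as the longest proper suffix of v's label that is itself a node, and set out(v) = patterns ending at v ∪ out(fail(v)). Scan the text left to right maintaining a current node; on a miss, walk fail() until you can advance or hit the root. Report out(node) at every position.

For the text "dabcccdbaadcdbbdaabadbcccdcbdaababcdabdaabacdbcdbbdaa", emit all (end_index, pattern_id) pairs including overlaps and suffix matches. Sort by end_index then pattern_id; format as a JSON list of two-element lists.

Build automaton:
Trie (insert patterns):
  0='ε' goto b→1 c→11
  1='b' goto c→7 d→2
  2='bd' goto a→3
  3='bda' goto a→4
  4='bdaa' goto b→5
  5='bdaab' goto a→6
  6='bdaaba' goto ·  ←P0
  7='bc' goto c→8
  8='bcc' goto c→9
  9='bccc' goto d→10
  10='bcccd' goto ·  ←P1
  11='c' goto d→12  ←P2
  12='cd' goto ·  ←P3

BFS fail/out derivation:
  n1('b'): parent n0 fail=0; on 'b' 0 → fail=0;  out ∅∪∅=∅
  n11('c'): parent n0 fail=0; on 'c' 0 → fail=0;  out {2}∪∅={2}
  n2('bd'): parent n1 fail=0; on 'd' 0 → fail=0;  out ∅∪∅=∅
  n7('bc'): parent n1 fail=0; on 'c' 0 → fail=11;  out ∅∪{2}={2}
  n12('cd'): parent n11 fail=0; on 'd' 0 → fail=0;  out {3}∪∅={3}
  n3('bda'): parent n2 fail=0; on 'a' 0 → fail=0;  out ∅∪∅=∅
  n8('bcc'): parent n7 fail=11; on 'c' 11→0 → fail=11;  out ∅∪{2}={2}
  n4('bdaa'): parent n3 fail=0; on 'a' 0 → fail=0;  out ∅∪∅=∅
  n9('bccc'): parent n8 fail=11; on 'c' 11→0 → fail=11;  out ∅∪{2}={2}
  n5('bdaab'): parent n4 fail=0; on 'b' 0 → fail=1;  out ∅∪∅=∅
  n10('bcccd'): parent n9 fail=11; on 'd' 11 → fail=12;  out {1}∪{3}={1,3}
  n6('bdaaba'): parent n5 fail=1; on 'a' 1→0 → fail=0;  out {0}∪∅={0}

Scan:
pos 0 'd': at 0
pos 1 'a': at 0
pos 2 'b': at 1
pos 3 'c': at 7  → match P2@[3:3]
pos 4 'c': at 8  → match P2@[4:4]
pos 5 'c': at 9  → match P2@[5:5]
pos 6 'd': at 10  → match P1@[2:6],P3@[5:6]
pos 7 'b': at 1 ·f
pos 8 'a': at 0 ·f
pos 9 'a': at 0
pos 10 'd': at 0
pos 11 'c': at 11  → match P2@[11:11]
pos 12 'd': at 12  → match P3@[11:12]
pos 13 'b': at 1 ·f
pos 14 'b': at 1 ·f
pos 15 'd': at 2
pos 16 'a': at 3
pos 17 'a': at 4
pos 18 'b': at 5
pos 19 'a': at 6  → match P0@[14:19]
pos 20 'd': at 0 ·f
pos 21 'b': at 1
pos 22 'c': at 7  → match P2@[22:22]
pos 23 'c': at 8  → match P2@[23:23]
pos 24 'c': at 9  → match P2@[24:24]
pos 25 'd': at 10  → match P1@[21:25],P3@[24:25]
pos 26 'c': at 11 ·f  → match P2@[26:26]
pos 27 'b': at 1 ·f
pos 28 'd': at 2
pos 29 'a': at 3
pos 30 'a': at 4
pos 31 'b': at 5
pos 32 'a': at 6  → match P0@[27:32]
pos 33 'b': at 1 ·f
pos 34 'c': at 7  → match P2@[34:34]
pos 35 'd': at 12 ·f  → match P3@[34:35]
pos 36 'a': at 0 ·f
pos 37 'b': at 1
pos 38 'd': at 2
pos 39 'a': at 3
pos 40 'a': at 4
pos 41 'b': at 5
pos 42 'a': at 6  → match P0@[37:42]
pos 43 'c': at 11 ·f  → match P2@[43:43]
pos 44 'd': at 12  → match P3@[43:44]
pos 45 'b': at 1 ·f
pos 46 'c': at 7  → match P2@[46:46]
pos 47 'd': at 12 ·f  → match P3@[46:47]
pos 48 'b': at 1 ·f
pos 49 'b': at 1 ·f
pos 50 'd': at 2
pos 51 'a': at 3
pos 52 'a': at 4

Result: [[3,2],[4,2],[5,2],[6,1],[6,3],[11,2],[12,3],[19,0],[22,2],[23,2],[24,2],[25,1],[25,3],[26,2],[32,0],[34,2],[35,3],[42,0],[43,2],[44,3],[46,2],[47,3]]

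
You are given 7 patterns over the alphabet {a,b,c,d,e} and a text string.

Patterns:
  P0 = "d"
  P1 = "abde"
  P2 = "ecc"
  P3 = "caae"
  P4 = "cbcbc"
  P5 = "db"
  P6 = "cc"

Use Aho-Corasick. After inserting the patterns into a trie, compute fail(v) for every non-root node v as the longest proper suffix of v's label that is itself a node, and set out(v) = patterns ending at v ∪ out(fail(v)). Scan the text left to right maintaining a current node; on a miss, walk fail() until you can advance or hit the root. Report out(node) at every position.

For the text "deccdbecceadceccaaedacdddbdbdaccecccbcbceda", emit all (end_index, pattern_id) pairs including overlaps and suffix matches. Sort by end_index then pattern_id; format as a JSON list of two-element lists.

Build automaton:
Trie nodes:
  0='ε' goto a→2 c→9 d→1 e→6
  1='d' goto b→17  ←P0
  2='a' goto b→3
  3='ab' goto d→4
  4='abd' goto e→5
  5='abde' goto ·  ←P1
  6='e' goto c→7
  7='ec' goto c→8
  8='ecc' goto ·  ←P2
  9='c' goto a→10 b→13 c→18
  10='ca' goto a→11
  11='caa' goto e→12
  12='caae' goto ·  ←P3
  13='cb' goto c→14
  14='cbc' goto b→15
  15='cbcb' goto c→16
  16='cbcbc' goto ·  ←P4
  17='db' goto ·  ←P5
  18='cc' goto ·  ←P6

Failure links (BFS by depth):
  n1('d'): parent n0 fail=0; on 'd' 0 → fail=0;  out {0}∪∅={0}
  n2('a'): parent n0 fail=0; on 'a' 0 → fail=0;  out ∅∪∅=∅
  n6('e'): parent n0 fail=0; on 'e' 0 → fail=0;  out ∅∪∅=∅
  n9('c'): parent n0 fail=0; on 'c' 0 → fail=0;  out ∅∪∅=∅
  n3('ab'): parent n2 fail=0; on 'b' 0 → fail=0;  out ∅∪∅=∅
  n7('ec'): parent n6 fail=0; on 'c' 0 → fail=9;  out ∅∪∅=∅
  n10('ca'): parent n9 fail=0; on 'a' 0 → fail=2;  out ∅∪∅=∅
  n13('cb'): parent n9 fail=0; on 'b' 0 → fail=0;  out ∅∪∅=∅
  n17('db'): parent n1 fail=0; on 'b' 0 → fail=0;  out {5}∪∅={5}
  n18('cc'): parent n9 fail=0; on 'c' 0 → fail=9;  out {6}∪∅={6}
  n4('abd'): parent n3 fail=0; on 'd' 0 → fail=1;  out ∅∪{0}={0}
  n8('ecc'): parent n7 fail=9; on 'c' 9 → fail=18;  out {2}∪{6}={2,6}
  n11('caa'): parent n10 fail=2; on 'a' 2→0 → fail=2;  out ∅∪∅=∅
  n14('cbc'): parent n13 fail=0; on 'c' 0 → fail=9;  out ∅∪∅=∅
  n5('abde'): parent n4 fail=1; on 'e' 1→0 → fail=6;  out {1}∪∅={1}
  n12('caae'): parent n11 fail=2; on 'e' 2→0 → fail=6;  out {3}∪∅={3}
  n15('cbcb'): parent n14 fail=9; on 'b' 9 → fail=13;  out ∅∪∅=∅
  n16('cbcbc'): parent n15 fail=13; on 'c' 13 → fail=14;  out {4}∪∅={4}

Text stream:
[0] read 'd'  n0⇒n1  → match P0@[0:0]
[1] read 'e'  n1⇒n6 ·f
[2] read 'c'  n6⇒n7
[3] read 'c'  n7⇒n8  → match P2@[1:3],P6@[2:3]
[4] read 'd'  n8⇒n1 ·f  → match P0@[4:4]
[5] read 'b'  n1⇒n17  → match P5@[4:5]
[6] read 'e'  n17⇒n6 ·f
[7] read 'c'  n6⇒n7
[8] read 'c'  n7⇒n8  → match P2@[6:8],P6@[7:8]
[9] read 'e'  n8⇒n6 ·f
[10] read 'a'  n6⇒n2 ·f
[11] read 'd'  n2⇒n1 ·f  → match P0@[11:11]
[12] read 'c'  n1⇒n9 ·f
[13] read 'e'  n9⇒n6 ·f
[14] read 'c'  n6⇒n7
[15] read 'c'  n7⇒n8  → match P2@[13:15],P6@[14:15]
[16] read 'a'  n8⇒n10 ·f
[17] read 'a'  n10⇒n11
[18] read 'e'  n11⇒n12  → match P3@[15:18]
[19] read 'd'  n12⇒n1 ·f  → match P0@[19:19]
[20] read 'a'  n1⇒n2 ·f
[21] read 'c'  n2⇒n9 ·f
[22] read 'd'  n9⇒n1 ·f  → match P0@[22:22]
[23] read 'd'  n1⇒n1 ·f  → match P0@[23:23]
[24] read 'd'  n1⇒n1 ·f  → match P0@[24:24]
[25] read 'b'  n1⇒n17  → match P5@[24:25]
[26] read 'd'  n17⇒n1 ·f  → match P0@[26:26]
[27] read 'b'  n1⇒n17  → match P5@[26:27]
[28] read 'd'  n17⇒n1 ·f  → match P0@[28:28]
[29] read 'a'  n1⇒n2 ·f
[30] read 'c'  n2⇒n9 ·f
[31] read 'c'  n9⇒n18  → match P6@[30:31]
[32] read 'e'  n18⇒n6 ·f
[33] read 'c'  n6⇒n7
[34] read 'c'  n7⇒n8  → match P2@[32:34],P6@[33:34]
[35] read 'c'  n8⇒n18 ·f  → match P6@[34:35]
[36] read 'b'  n18⇒n13 ·f
[37] read 'c'  n13⇒n14
[38] read 'b'  n14⇒n15
[39] read 'c'  n15⇒n16  → match P4@[35:39]
[40] read 'e'  n16⇒n6 ·f
[41] read 'd'  n6⇒n1 ·f  → match P0@[41:41]
[42] read 'a'  n1⇒n2 ·f

Matches: [[0,0],[3,2],[3,6],[4,0],[5,5],[8,2],[8,6],[11,0],[15,2],[15,6],[18,3],[19,0],[22,0],[23,0],[24,0],[25,5],[26,0],[27,5],[28,0],[31,6],[34,2],[34,6],[35,6],[39,4],[41,0]]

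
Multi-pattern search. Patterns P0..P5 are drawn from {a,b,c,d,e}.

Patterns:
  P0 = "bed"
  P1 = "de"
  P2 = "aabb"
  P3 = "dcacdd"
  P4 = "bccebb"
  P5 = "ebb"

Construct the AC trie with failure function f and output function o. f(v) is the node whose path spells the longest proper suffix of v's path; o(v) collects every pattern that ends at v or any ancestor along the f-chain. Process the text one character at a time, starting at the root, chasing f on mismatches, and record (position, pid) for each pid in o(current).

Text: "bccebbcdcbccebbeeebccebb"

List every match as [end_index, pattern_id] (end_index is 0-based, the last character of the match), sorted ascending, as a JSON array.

Build:
Trie nodes:
  0='ε' goto a→6 b→1 d→4 e→20
  1='b' goto c→15 e→2
  2='be' goto d→3
  3='bed' goto ·  ←P0
  4='d' goto c→10 e→5
  5='de' goto ·  ←P1
  6='a' goto a→7
  7='aa' goto b→8
  8='aab' goto b→9
  9='aabb' goto ·  ←P2
  10='dc' goto a→11
  11='dca' goto c→12
  12='dcac' goto d→13
  13='dcacd' goto d→14
  14='dcacdd' goto ·  ←P3
  15='bc' goto c→16
  16='bcc' goto e→17
  17='bcce' goto b→18
  18='bcceb' goto b→19
  19='bccebb' goto ·  ←P4
  20='e' goto b→21
  21='eb' goto b→22
  22='ebb' goto ·  ←P5

Failure links (BFS by depth):
  fail(1) 'b': from fail(0)=0 chase 'b': 0 ⇒ 0;  out=∅∪out(0)=∅
  fail(4) 'd': from fail(0)=0 chase 'd': 0 ⇒ 0;  out=∅∪out(0)=∅
  fail(6) 'a': from fail(0)=0 chase 'a': 0 ⇒ 0;  out=∅∪out(0)=∅
  fail(20) 'e': from fail(0)=0 chase 'e': 0 ⇒ 0;  out=∅∪out(0)=∅
  fail(2) 'be': from fail(1)=0 chase 'e': 0 ⇒ 20;  out=∅∪out(20)=∅
  fail(5) 'de': from fail(4)=0 chase 'e': 0 ⇒ 20;  out={1}∪out(20)={1}
  fail(7) 'aa': from fail(6)=0 chase 'a': 0 ⇒ 6;  out=∅∪out(6)=∅
  fail(10) 'dc': from fail(4)=0 chase 'c': 0 ⇒ 0;  out=∅∪out(0)=∅
  fail(15) 'bc': from fail(1)=0 chase 'c': 0 ⇒ 0;  out=∅∪out(0)=∅
  fail(21) 'eb': from fail(20)=0 chase 'b': 0 ⇒ 1;  out=∅∪out(1)=∅
  fail(3) 'bed': from fail(2)=20 chase 'd': 20→0 ⇒ 4;  out={0}∪out(4)={0}
  fail(8) 'aab': from fail(7)=6 chase 'b': 6→0 ⇒ 1;  out=∅∪out(1)=∅
  fail(11) 'dca': from fail(10)=0 chase 'a': 0 ⇒ 6;  out=∅∪out(6)=∅
  fail(16) 'bcc': from fail(15)=0 chase 'c': 0 ⇒ 0;  out=∅∪out(0)=∅
  fail(22) 'ebb': from fail(21)=1 chase 'b': 1→0 ⇒ 1;  out={5}∪out(1)={5}
  fail(9) 'aabb': from fail(8)=1 chase 'b': 1→0 ⇒ 1;  out={2}∪out(1)={2}
  fail(12) 'dcac': from fail(11)=6 chase 'c': 6→0 ⇒ 0;  out=∅∪out(0)=∅
  fail(17) 'bcce': from fail(16)=0 chase 'e': 0 ⇒ 20;  out=∅∪out(20)=∅
  fail(13) 'dcacd': from fail(12)=0 chase 'd': 0 ⇒ 4;  out=∅∪out(4)=∅
  fail(18) 'bcceb': from fail(17)=20 chase 'b': 20 ⇒ 21;  out=∅∪out(21)=∅
  fail(14) 'dcacdd': from fail(13)=4 chase 'd': 4→0 ⇒ 4;  out={3}∪out(4)={3}
  fail(19) 'bccebb': from fail(18)=21 chase 'b': 21 ⇒ 22;  out={4}∪out(22)={4,5}

Run:
pos 0 'b': at 1
pos 1 'c': at 15
pos 2 'c': at 16
pos 3 'e': at 17
pos 4 'b': at 18
pos 5 'b': at 19  ** P4@[0:5],P5@[3:5]
pos 6 'c': at 15 ·f
pos 7 'd': at 4 ·f
pos 8 'c': at 10
pos 9 'b': at 1 ·f
pos 10 'c': at 15
pos 11 'c': at 16
pos 12 'e': at 17
pos 13 'b': at 18
pos 14 'b': at 19  ** P4@[9:14],P5@[12:14]
pos 15 'e': at 2 ·f
pos 16 'e': at 20 ·f
pos 17 'e': at 20 ·f
pos 18 'b': at 21
pos 19 'c': at 15 ·f
pos 20 'c': at 16
pos 21 'e': at 17
pos 22 'b': at 18
pos 23 'b': at 19  ** P4@[18:23],P5@[21:23]

All matches (sorted): [[5,4],[5,5],[14,4],[14,5],[23,4],[23,5]]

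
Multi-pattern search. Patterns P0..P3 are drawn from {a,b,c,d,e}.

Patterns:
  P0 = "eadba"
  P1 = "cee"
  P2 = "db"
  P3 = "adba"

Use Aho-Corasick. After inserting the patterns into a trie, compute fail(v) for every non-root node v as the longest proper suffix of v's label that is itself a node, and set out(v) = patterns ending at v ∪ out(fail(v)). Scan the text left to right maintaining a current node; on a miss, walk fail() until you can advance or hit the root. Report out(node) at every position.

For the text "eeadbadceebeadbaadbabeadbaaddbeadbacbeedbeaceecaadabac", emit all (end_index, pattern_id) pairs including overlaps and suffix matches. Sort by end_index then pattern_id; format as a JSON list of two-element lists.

Construct AC machine:
Trie (insert patterns):
  0='ε' goto a→11 c→6 d→9 e→1
  1='e' goto a→2
  2='ea' goto d→3
  3='ead' goto b→4
  4='eadb' goto a→5
  5='eadba' goto ·  ←P0
  6='c' goto e→7
  7='ce' goto e→8
  8='cee' goto ·  ←P1
  9='d' goto b→10
  10='db' goto ·  ←P2
  11='a' goto d→12
  12='ad' goto b→13
  13='adb' goto a→14
  14='adba' goto ·  ←P3

Failure links (BFS by depth):
  n1('e'): parent n0 fail=0; on 'e' 0 → fail=0;  out ∅∪∅=∅
  n6('c'): parent n0 fail=0; on 'c' 0 → fail=0;  out ∅∪∅=∅
  n9('d'): parent n0 fail=0; on 'd' 0 → fail=0;  out ∅∪∅=∅
  n11('a'): parent n0 fail=0; on 'a' 0 → fail=0;  out ∅∪∅=∅
  n2('ea'): parent n1 fail=0; on 'a' 0 → fail=11;  out ∅∪∅=∅
  n7('ce'): parent n6 fail=0; on 'e' 0 → fail=1;  out ∅∪∅=∅
  n10('db'): parent n9 fail=0; on 'b' 0 → fail=0;  out {2}∪∅={2}
  n12('ad'): parent n11 fail=0; on 'd' 0 → fail=9;  out ∅∪∅=∅
  n3('ead'): parent n2 fail=11; on 'd' 11 → fail=12;  out ∅∪∅=∅
  n8('cee'): parent n7 fail=1; on 'e' 1→0 → fail=1;  out {1}∪∅={1}
  n13('adb'): parent n12 fail=9; on 'b' 9 → fail=10;  out ∅∪{2}={2}
  n4('eadb'): parent n3 fail=12; on 'b' 12 → fail=13;  out ∅∪{2}={2}
  n14('adba'): parent n13 fail=10; on 'a' 10→0 → fail=11;  out {3}∪∅={3}
  n5('eadba'): parent n4 fail=13; on 'a' 13 → fail=14;  out {0}∪{3}={0,3}

Scan:
pos 0 'e': at 1
pos 1 'e': at 1 (fail-walked)
pos 2 'a': at 2
pos 3 'd': at 3
pos 4 'b': at 4  emit P2@[3:4]
pos 5 'a': at 5  emit P0@[1:5],P3@[2:5]
pos 6 'd': at 12 (fail-walked)
pos 7 'c': at 6 (fail-walked)
pos 8 'e': at 7
pos 9 'e': at 8  emit P1@[7:9]
pos 10 'b': at 0 (fail-walked)
pos 11 'e': at 1
pos 12 'a': at 2
pos 13 'd': at 3
pos 14 'b': at 4  emit P2@[13:14]
pos 15 'a': at 5  emit P0@[11:15],P3@[12:15]
pos 16 'a': at 11 (fail-walked)
pos 17 'd': at 12
pos 18 'b': at 13  emit P2@[17:18]
pos 19 'a': at 14  emit P3@[16:19]
pos 20 'b': at 0 (fail-walked)
pos 21 'e': at 1
pos 22 'a': at 2
pos 23 'd': at 3
pos 24 'b': at 4  emit P2@[23:24]
pos 25 'a': at 5  emit P0@[21:25],P3@[22:25]
pos 26 'a': at 11 (fail-walked)
pos 27 'd': at 12
pos 28 'd': at 9 (fail-walked)
pos 29 'b': at 10  emit P2@[28:29]
pos 30 'e': at 1 (fail-walked)
pos 31 'a': at 2
pos 32 'd': at 3
pos 33 'b': at 4  emit P2@[32:33]
pos 34 'a': at 5  emit P0@[30:34],P3@[31:34]
pos 35 'c': at 6 (fail-walked)
pos 36 'b': at 0 (fail-walked)
pos 37 'e': at 1
pos 38 'e': at 1 (fail-walked)
pos 39 'd': at 9 (fail-walked)
pos 40 'b': at 10  emit P2@[39:40]
pos 41 'e': at 1 (fail-walked)
pos 42 'a': at 2
pos 43 'c': at 6 (fail-walked)
pos 44 'e': at 7
pos 45 'e': at 8  emit P1@[43:45]
pos 46 'c': at 6 (fail-walked)
pos 47 'a': at 11 (fail-walked)
pos 48 'a': at 11 (fail-walked)
pos 49 'd': at 12
pos 50 'a': at 11 (fail-walked)
pos 51 'b': at 0 (fail-walked)
pos 52 'a': at 11
pos 53 'c': at 6 (fail-walked)

Matches: [[4,2],[5,0],[5,3],[9,1],[14,2],[15,0],[15,3],[18,2],[19,3],[24,2],[25,0],[25,3],[29,2],[33,2],[34,0],[34,3],[40,2],[45,1]]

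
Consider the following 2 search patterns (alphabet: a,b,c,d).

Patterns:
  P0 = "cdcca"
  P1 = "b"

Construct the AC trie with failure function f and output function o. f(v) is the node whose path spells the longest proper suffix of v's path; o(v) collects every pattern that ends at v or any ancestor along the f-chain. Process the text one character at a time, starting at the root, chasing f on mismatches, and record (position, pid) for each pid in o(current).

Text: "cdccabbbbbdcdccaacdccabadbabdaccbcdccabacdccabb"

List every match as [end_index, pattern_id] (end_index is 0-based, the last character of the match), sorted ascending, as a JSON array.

Construct AC machine:
Trie (insert patterns):
  0='ε' goto b→6 c→1
  1='c' goto d→2
  2='cd' goto c→3
  3='cdc' goto c→4
  4='cdcc' goto a→5
  5='cdcca' goto ·  ←P0
  6='b' goto ·  ←P1

BFS fail/out derivation:
  fail(1) 'c': from fail(0)=0 chase 'c': 0 ⇒ 0;  out=∅∪out(0)=∅
  fail(6) 'b': from fail(0)=0 chase 'b': 0 ⇒ 0;  out={1}∪out(0)={1}
  fail(2) 'cd': from fail(1)=0 chase 'd': 0 ⇒ 0;  out=∅∪out(0)=∅
  fail(3) 'cdc': from fail(2)=0 chase 'c': 0 ⇒ 1;  out=∅∪out(1)=∅
  fail(4) 'cdcc': from fail(3)=1 chase 'c': 1→0 ⇒ 1;  out=∅∪out(1)=∅
  fail(5) 'cdcca': from fail(4)=1 chase 'a': 1→0 ⇒ 0;  out={0}∪out(0)={0}

Text stream:
pos 0 'c': at 1
pos 1 'd': at 2
pos 2 'c': at 3
pos 3 'c': at 4
pos 4 'a': at 5  ** P0@[0:4]
pos 5 'b': at 6 ·f  ** P1@[5:5]
pos 6 'b': at 6 ·f  ** P1@[6:6]
pos 7 'b': at 6 ·f  ** P1@[7:7]
pos 8 'b': at 6 ·f  ** P1@[8:8]
pos 9 'b': at 6 ·f  ** P1@[9:9]
pos 10 'd': at 0 ·f
pos 11 'c': at 1
pos 12 'd': at 2
pos 13 'c': at 3
pos 14 'c': at 4
pos 15 'a': at 5  ** P0@[11:15]
pos 16 'a': at 0 ·f
pos 17 'c': at 1
pos 18 'd': at 2
pos 19 'c': at 3
pos 20 'c': at 4
pos 21 'a': at 5  ** P0@[17:21]
pos 22 'b': at 6 ·f  ** P1@[22:22]
pos 23 'a': at 0 ·f
pos 24 'd': at 0
pos 25 'b': at 6  ** P1@[25:25]
pos 26 'a': at 0 ·f
pos 27 'b': at 6  ** P1@[27:27]
pos 28 'd': at 0 ·f
pos 29 'a': at 0
pos 30 'c': at 1
pos 31 'c': at 1 ·f
pos 32 'b': at 6 ·f  ** P1@[32:32]
pos 33 'c': at 1 ·f
pos 34 'd': at 2
pos 35 'c': at 3
pos 36 'c': at 4
pos 37 'a': at 5  ** P0@[33:37]
pos 38 'b': at 6 ·f  ** P1@[38:38]
pos 39 'a': at 0 ·f
pos 40 'c': at 1
pos 41 'd': at 2
pos 42 'c': at 3
pos 43 'c': at 4
pos 44 'a': at 5  ** P0@[40:44]
pos 45 'b': at 6 ·f  ** P1@[45:45]
pos 46 'b': at 6 ·f  ** P1@[46:46]

All matches (sorted): [[4,0],[5,1],[6,1],[7,1],[8,1],[9,1],[15,0],[21,0],[22,1],[25,1],[27,1],[32,1],[37,0],[38,1],[44,0],[45,1],[46,1]]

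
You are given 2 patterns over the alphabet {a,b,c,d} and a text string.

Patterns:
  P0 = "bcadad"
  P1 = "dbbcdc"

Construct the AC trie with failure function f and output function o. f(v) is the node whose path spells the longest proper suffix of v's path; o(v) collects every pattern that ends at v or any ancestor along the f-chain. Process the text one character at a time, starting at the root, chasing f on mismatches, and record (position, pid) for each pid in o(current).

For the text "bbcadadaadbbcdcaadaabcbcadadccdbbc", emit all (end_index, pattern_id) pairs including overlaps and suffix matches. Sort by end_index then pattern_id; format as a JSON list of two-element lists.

Build:
Trie nodes:
  n0 'ε': b→1 d→7
  n1 'b': c→2
  n2 'bc': a→3
  n3 'bca': d→4
  n4 'bcad': a→5
  n5 'bcada': d→6
  n6 'bcadad': ·  ←P0
  n7 'd': b→8
  n8 'db': b→9
  n9 'dbb': c→10
  n10 'dbbc': d→11
  n11 'dbbcd': c→12
  n12 'dbbcdc': ·  ←P1

BFS fail/out derivation:
  n1('b'): parent n0 fail=0; on 'b' 0 → fail=0;  out ∅∪∅=∅
  n7('d'): parent n0 fail=0; on 'd' 0 → fail=0;  out ∅∪∅=∅
  n2('bc'): parent n1 fail=0; on 'c' 0 → fail=0;  out ∅∪∅=∅
  n8('db'): parent n7 fail=0; on 'b' 0 → fail=1;  out ∅∪∅=∅
  n3('bca'): parent n2 fail=0; on 'a' 0 → fail=0;  out ∅∪∅=∅
  n9('dbb'): parent n8 fail=1; on 'b' 1→0 → fail=1;  out ∅∪∅=∅
  n4('bcad'): parent n3 fail=0; on 'd' 0 → fail=7;  out ∅∪∅=∅
  n10('dbbc'): parent n9 fail=1; on 'c' 1 → fail=2;  out ∅∪∅=∅
  n5('bcada'): parent n4 fail=7; on 'a' 7→0 → fail=0;  out ∅∪∅=∅
  n11('dbbcd'): parent n10 fail=2; on 'd' 2→0 → fail=7;  out ∅∪∅=∅
  n6('bcadad'): parent n5 fail=0; on 'd' 0 → fail=7;  out {0}∪∅={0}
  n12('dbbcdc'): parent n11 fail=7; on 'c' 7→0 → fail=0;  out {1}∪∅={1}

Text stream:
[0] read 'b'  n0⇒n1
[1] read 'b'  n1⇒n1 (fail-walked)
[2] read 'c'  n1⇒n2
[3] read 'a'  n2⇒n3
[4] read 'd'  n3⇒n4
[5] read 'a'  n4⇒n5
[6] read 'd'  n5⇒n6  → match P0@[1:6]
[7] read 'a'  n6⇒n0 (fail-walked)
[8] read 'a'  n0⇒n0
[9] read 'd'  n0⇒n7
[10] read 'b'  n7⇒n8
[11] read 'b'  n8⇒n9
[12] read 'c'  n9⇒n10
[13] read 'd'  n10⇒n11
[14] read 'c'  n11⇒n12  → match P1@[9:14]
[15] read 'a'  n12⇒n0 (fail-walked)
[16] read 'a'  n0⇒n0
[17] read 'd'  n0⇒n7
[18] read 'a'  n7⇒n0 (fail-walked)
[19] read 'a'  n0⇒n0
[20] read 'b'  n0⇒n1
[21] read 'c'  n1⇒n2
[22] read 'b'  n2⇒n1 (fail-walked)
[23] read 'c'  n1⇒n2
[24] read 'a'  n2⇒n3
[25] read 'd'  n3⇒n4
[26] read 'a'  n4⇒n5
[27] read 'd'  n5⇒n6  → match P0@[22:27]
[28] read 'c'  n6⇒n0 (fail-walked)
[29] read 'c'  n0⇒n0
[30] read 'd'  n0⇒n7
[31] read 'b'  n7⇒n8
[32] read 'b'  n8⇒n9
[33] read 'c'  n9⇒n10

All matches (sorted): [[6,0],[14,1],[27,0]]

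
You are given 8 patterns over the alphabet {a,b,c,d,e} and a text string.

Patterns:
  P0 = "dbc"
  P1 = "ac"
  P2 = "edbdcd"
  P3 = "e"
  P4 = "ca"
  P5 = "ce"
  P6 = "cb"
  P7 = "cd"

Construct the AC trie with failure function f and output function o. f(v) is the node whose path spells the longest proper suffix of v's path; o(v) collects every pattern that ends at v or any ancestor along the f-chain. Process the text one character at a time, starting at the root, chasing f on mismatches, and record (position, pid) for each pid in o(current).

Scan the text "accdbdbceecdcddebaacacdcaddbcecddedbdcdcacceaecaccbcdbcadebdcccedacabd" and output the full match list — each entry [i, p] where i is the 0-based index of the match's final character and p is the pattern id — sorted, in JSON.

Construct AC machine:
Trie nodes:
  0='ε' goto a→4 c→12 d→1 e→6
  1='d' goto b→2
  2='db' goto c→3
  3='dbc' goto ·  ←P0
  4='a' goto c→5
  5='ac' goto ·  ←P1
  6='e' goto d→7  ←P3
  7='ed' goto b→8
  8='edb' goto d→9
  9='edbd' goto c→10
  10='edbdc' goto d→11
  11='edbdcd' goto ·  ←P2
  12='c' goto a→13 b→15 d→16 e→14
  13='ca' goto ·  ←P4
  14='ce' goto ·  ←P5
  15='cb' goto ·  ←P6
  16='cd' goto ·  ←P7

Failure links (BFS by depth):
  n1('d'): parent n0 fail=0; on 'd' 0 → fail=0;  out ∅∪∅=∅
  n4('a'): parent n0 fail=0; on 'a' 0 → fail=0;  out ∅∪∅=∅
  n6('e'): parent n0 fail=0; on 'e' 0 → fail=0;  out {3}∪∅={3}
  n12('c'): parent n0 fail=0; on 'c' 0 → fail=0;  out ∅∪∅=∅
  n2('db'): parent n1 fail=0; on 'b' 0 → fail=0;  out ∅∪∅=∅
  n5('ac'): parent n4 fail=0; on 'c' 0 → fail=12;  out {1}∪∅={1}
  n7('ed'): parent n6 fail=0; on 'd' 0 → fail=1;  out ∅∪∅=∅
  n13('ca'): parent n12 fail=0; on 'a' 0 → fail=4;  out {4}∪∅={4}
  n14('ce'): parent n12 fail=0; on 'e' 0 → fail=6;  out {5}∪{3}={3,5}
  n15('cb'): parent n12 fail=0; on 'b' 0 → fail=0;  out {6}∪∅={6}
  n16('cd'): parent n12 fail=0; on 'd' 0 → fail=1;  out {7}∪∅={7}
  n3('dbc'): parent n2 fail=0; on 'c' 0 → fail=12;  out {0}∪∅={0}
  n8('edb'): parent n7 fail=1; on 'b' 1 → fail=2;  out ∅∪∅=∅
  n9('edbd'): parent n8 fail=2; on 'd' 2→0 → fail=1;  out ∅∪∅=∅
  n10('edbdc'): parent n9 fail=1; on 'c' 1→0 → fail=12;  out ∅∪∅=∅
  n11('edbdcd'): parent n10 fail=12; on 'd' 12 → fail=16;  out {2}∪{7}={2,7}

Run:
i=0 'a': node 0→4
i=1 'c': node 4→5  emit P1@[0:1]
i=2 'c': node 5→12 (via fail)
i=3 'd': node 12→16  emit P7@[2:3]
i=4 'b': node 16→2 (via fail)
i=5 'd': node 2→1 (via fail)
i=6 'b': node 1→2
i=7 'c': node 2→3  emit P0@[5:7]
i=8 'e': node 3→14 (via fail)  emit P3@[8:8],P5@[7:8]
i=9 'e': node 14→6 (via fail)  emit P3@[9:9]
i=10 'c': node 6→12 (via fail)
i=11 'd': node 12→16  emit P7@[10:11]
i=12 'c': node 16→12 (via fail)
i=13 'd': node 12→16  emit P7@[12:13]
i=14 'd': node 16→1 (via fail)
i=15 'e': node 1→6 (via fail)  emit P3@[15:15]
i=16 'b': node 6→0 (via fail)
i=17 'a': node 0→4
i=18 'a': node 4→4 (via fail)
i=19 'c': node 4→5  emit P1@[18:19]
i=20 'a': node 5→13 (via fail)  emit P4@[19:20]
i=21 'c': node 13→5 (via fail)  emit P1@[20:21]
i=22 'd': node 5→16 (via fail)  emit P7@[21:22]
i=23 'c': node 16→12 (via fail)
i=24 'a': node 12→13  emit P4@[23:24]
i=25 'd': node 13→1 (via fail)
i=26 'd': node 1→1 (via fail)
i=27 'b': node 1→2
i=28 'c': node 2→3  emit P0@[26:28]
i=29 'e': node 3→14 (via fail)  emit P3@[29:29],P5@[28:29]
i=30 'c': node 14→12 (via fail)
i=31 'd': node 12→16  emit P7@[30:31]
i=32 'd': node 16→1 (via fail)
i=33 'e': node 1→6 (via fail)  emit P3@[33:33]
i=34 'd': node 6→7
i=35 'b': node 7→8
i=36 'd': node 8→9
i=37 'c': node 9→10
i=38 'd': node 10→11  emit P2@[33:38],P7@[37:38]
i=39 'c': node 11→12 (via fail)
i=40 'a': node 12→13  emit P4@[39:40]
i=41 'c': node 13→5 (via fail)  emit P1@[40:41]
i=42 'c': node 5→12 (via fail)
i=43 'e': node 12→14  emit P3@[43:43],P5@[42:43]
i=44 'a': node 14→4 (via fail)
i=45 'e': node 4→6 (via fail)  emit P3@[45:45]
i=46 'c': node 6→12 (via fail)
i=47 'a': node 12→13  emit P4@[46:47]
i=48 'c': node 13→5 (via fail)  emit P1@[47:48]
i=49 'c': node 5→12 (via fail)
i=50 'b': node 12→15  emit P6@[49:50]
i=51 'c': node 15→12 (via fail)
i=52 'd': node 12→16  emit P7@[51:52]
i=53 'b': node 16→2 (via fail)
i=54 'c': node 2→3  emit P0@[52:54]
i=55 'a': node 3→13 (via fail)  emit P4@[54:55]
i=56 'd': node 13→1 (via fail)
i=57 'e': node 1→6 (via fail)  emit P3@[57:57]
i=58 'b': node 6→0 (via fail)
i=59 'd': node 0→1
i=60 'c': node 1→12 (via fail)
i=61 'c': node 12→12 (via fail)
i=62 'c': node 12→12 (via fail)
i=63 'e': node 12→14  emit P3@[63:63],P5@[62:63]
i=64 'd': node 14→7 (via fail)
i=65 'a': node 7→4 (via fail)
i=66 'c': node 4→5  emit P1@[65:66]
i=67 'a': node 5→13 (via fail)  emit P4@[66:67]
i=68 'b': node 13→0 (via fail)
i=69 'd': node 0→1

All matches (sorted): [[1,1],[3,7],[7,0],[8,3],[8,5],[9,3],[11,7],[13,7],[15,3],[19,1],[20,4],[21,1],[22,7],[24,4],[28,0],[29,3],[29,5],[31,7],[33,3],[38,2],[38,7],[40,4],[41,1],[43,3],[43,5],[45,3],[47,4],[48,1],[50,6],[52,7],[54,0],[55,4],[57,3],[63,3],[63,5],[66,1],[67,4]]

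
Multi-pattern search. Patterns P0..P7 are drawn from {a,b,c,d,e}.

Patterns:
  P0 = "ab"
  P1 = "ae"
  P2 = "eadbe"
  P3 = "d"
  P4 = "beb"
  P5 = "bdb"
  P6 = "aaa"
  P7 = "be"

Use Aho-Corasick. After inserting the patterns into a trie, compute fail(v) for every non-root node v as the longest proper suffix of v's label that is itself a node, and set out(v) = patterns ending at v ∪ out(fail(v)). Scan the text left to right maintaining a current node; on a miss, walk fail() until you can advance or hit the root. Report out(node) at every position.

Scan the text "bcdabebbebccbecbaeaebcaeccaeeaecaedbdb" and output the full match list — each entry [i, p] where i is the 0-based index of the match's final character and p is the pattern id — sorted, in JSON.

Build automaton:
Trie (insert patterns):
  0='ε' goto a→1 b→10 d→9 e→4
  1='a' goto a→15 b→2 e→3
  2='ab' goto ·  [P0 ends]
  3='ae' goto ·  [P1 ends]
  4='e' goto a→5
  5='ea' goto d→6
  6='ead' goto b→7
  7='eadb' goto e→8
  8='eadbe' goto ·  [P2 ends]
  9='d' goto ·  [P3 ends]
  10='b' goto d→13 e→11
  11='be' goto b→12  [P7 ends]
  12='beb' goto ·  [P4 ends]
  13='bd' goto b→14
  14='bdb' goto ·  [P5 ends]
  15='aa' goto a→16
  16='aaa' goto ·  [P6 ends]

Failure links (BFS by depth):
  n1('a'): parent n0 fail=0; on 'a' 0 → fail=0;  out ∅∪∅=∅
  n4('e'): parent n0 fail=0; on 'e' 0 → fail=0;  out ∅∪∅=∅
  n9('d'): parent n0 fail=0; on 'd' 0 → fail=0;  out {3}∪∅={3}
  n10('b'): parent n0 fail=0; on 'b' 0 → fail=0;  out ∅∪∅=∅
  n2('ab'): parent n1 fail=0; on 'b' 0 → fail=10;  out {0}∪∅={0}
  n3('ae'): parent n1 fail=0; on 'e' 0 → fail=4;  out {1}∪∅={1}
  n5('ea'): parent n4 fail=0; on 'a' 0 → fail=1;  out ∅∪∅=∅
  n11('be'): parent n10 fail=0; on 'e' 0 → fail=4;  out {7}∪∅={7}
  n13('bd'): parent n10 fail=0; on 'd' 0 → fail=9;  out ∅∪{3}={3}
  n15('aa'): parent n1 fail=0; on 'a' 0 → fail=1;  out ∅∪∅=∅
  n6('ead'): parent n5 fail=1; on 'd' 1→0 → fail=9;  out ∅∪{3}={3}
  n12('beb'): parent n11 fail=4; on 'b' 4→0 → fail=10;  out {4}∪∅={4}
  n14('bdb'): parent n13 fail=9; on 'b' 9→0 → fail=10;  out {5}∪∅={5}
  n16('aaa'): parent n15 fail=1; on 'a' 1 → fail=15;  out {6}∪∅={6}
  n7('eadb'): parent n6 fail=9; on 'b' 9→0 → fail=10;  out ∅∪∅=∅
  n8('eadbe'): parent n7 fail=10; on 'e' 10 → fail=11;  out {2}∪{7}={2,7}

Text stream:
i=0 'b': node 0→10
i=1 'c': node 10→0 (fail-walked)
i=2 'd': node 0→9  ** P3@[2:2]
i=3 'a': node 9→1 (fail-walked)
i=4 'b': node 1→2  ** P0@[3:4]
i=5 'e': node 2→11 (fail-walked)  ** P7@[4:5]
i=6 'b': node 11→12  ** P4@[4:6]
i=7 'b': node 12→10 (fail-walked)
i=8 'e': node 10→11  ** P7@[7:8]
i=9 'b': node 11→12  ** P4@[7:9]
i=10 'c': node 12→0 (fail-walked)
i=11 'c': node 0→0
i=12 'b': node 0→10
i=13 'e': node 10→11  ** P7@[12:13]
i=14 'c': node 11→0 (fail-walked)
i=15 'b': node 0→10
i=16 'a': node 10→1 (fail-walked)
i=17 'e': node 1→3  ** P1@[16:17]
i=18 'a': node 3→5 (fail-walked)
i=19 'e': node 5→3 (fail-walked)  ** P1@[18:19]
i=20 'b': node 3→10 (fail-walked)
i=21 'c': node 10→0 (fail-walked)
i=22 'a': node 0→1
i=23 'e': node 1→3  ** P1@[22:23]
i=24 'c': node 3→0 (fail-walked)
i=25 'c': node 0→0
i=26 'a': node 0→1
i=27 'e': node 1→3  ** P1@[26:27]
i=28 'e': node 3→4 (fail-walked)
i=29 'a': node 4→5
i=30 'e': node 5→3 (fail-walked)  ** P1@[29:30]
i=31 'c': node 3→0 (fail-walked)
i=32 'a': node 0→1
i=33 'e': node 1→3  ** P1@[32:33]
i=34 'd': node 3→9 (fail-walked)  ** P3@[34:34]
i=35 'b': node 9→10 (fail-walked)
i=36 'd': node 10→13  ** P3@[36:36]
i=37 'b': node 13→14  ** P5@[35:37]

Result: [[2,3],[4,0],[5,7],[6,4],[8,7],[9,4],[13,7],[17,1],[19,1],[23,1],[27,1],[30,1],[33,1],[34,3],[36,3],[37,5]]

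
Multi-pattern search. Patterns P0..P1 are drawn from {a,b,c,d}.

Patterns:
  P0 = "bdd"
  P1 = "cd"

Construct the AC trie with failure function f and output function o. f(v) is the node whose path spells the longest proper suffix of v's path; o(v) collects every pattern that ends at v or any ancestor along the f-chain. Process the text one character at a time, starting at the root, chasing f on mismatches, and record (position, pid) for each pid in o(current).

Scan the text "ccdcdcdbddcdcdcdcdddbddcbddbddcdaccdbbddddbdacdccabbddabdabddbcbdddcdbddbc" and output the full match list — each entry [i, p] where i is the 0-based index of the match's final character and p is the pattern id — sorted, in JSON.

Construct AC machine:
Trie (insert patterns):
  n0 'ε': b→1 c→4
  n1 'b': d→2
  n2 'bd': d→3
  n3 'bdd': ·  [P0 ends]
  n4 'c': d→5
  n5 'cd': ·  [P1 ends]

Failure links (BFS by depth):
  fail(1) 'b': from fail(0)=0 chase 'b': 0 ⇒ 0;  out=∅∪out(0)=∅
  fail(4) 'c': from fail(0)=0 chase 'c': 0 ⇒ 0;  out=∅∪out(0)=∅
  fail(2) 'bd': from fail(1)=0 chase 'd': 0 ⇒ 0;  out=∅∪out(0)=∅
  fail(5) 'cd': from fail(4)=0 chase 'd': 0 ⇒ 0;  out={1}∪out(0)={1}
  fail(3) 'bdd': from fail(2)=0 chase 'd': 0 ⇒ 0;  out={0}∪out(0)={0}

Text stream:
pos 0 'c': at 4
pos 1 'c': at 4 ·f
pos 2 'd': at 5  → match P1@[1:2]
pos 3 'c': at 4 ·f
pos 4 'd': at 5  → match P1@[3:4]
pos 5 'c': at 4 ·f
pos 6 'd': at 5  → match P1@[5:6]
pos 7 'b': at 1 ·f
pos 8 'd': at 2
pos 9 'd': at 3  → match P0@[7:9]
pos 10 'c': at 4 ·f
pos 11 'd': at 5  → match P1@[10:11]
pos 12 'c': at 4 ·f
pos 13 'd': at 5  → match P1@[12:13]
pos 14 'c': at 4 ·f
pos 15 'd': at 5  → match P1@[14:15]
pos 16 'c': at 4 ·f
pos 17 'd': at 5  → match P1@[16:17]
pos 18 'd': at 0 ·f
pos 19 'd': at 0
pos 20 'b': at 1
pos 21 'd': at 2
pos 22 'd': at 3  → match P0@[20:22]
pos 23 'c': at 4 ·f
pos 24 'b': at 1 ·f
pos 25 'd': at 2
pos 26 'd': at 3  → match P0@[24:26]
pos 27 'b': at 1 ·f
pos 28 'd': at 2
pos 29 'd': at 3  → match P0@[27:29]
pos 30 'c': at 4 ·f
pos 31 'd': at 5  → match P1@[30:31]
pos 32 'a': at 0 ·f
pos 33 'c': at 4
pos 34 'c': at 4 ·f
pos 35 'd': at 5  → match P1@[34:35]
pos 36 'b': at 1 ·f
pos 37 'b': at 1 ·f
pos 38 'd': at 2
pos 39 'd': at 3  → match P0@[37:39]
pos 40 'd': at 0 ·f
pos 41 'd': at 0
pos 42 'b': at 1
pos 43 'd': at 2
pos 44 'a': at 0 ·f
pos 45 'c': at 4
pos 46 'd': at 5  → match P1@[45:46]
pos 47 'c': at 4 ·f
pos 48 'c': at 4 ·f
pos 49 'a': at 0 ·f
pos 50 'b': at 1
pos 51 'b': at 1 ·f
pos 52 'd': at 2
pos 53 'd': at 3  → match P0@[51:53]
pos 54 'a': at 0 ·f
pos 55 'b': at 1
pos 56 'd': at 2
pos 57 'a': at 0 ·f
pos 58 'b': at 1
pos 59 'd': at 2
pos 60 'd': at 3  → match P0@[58:60]
pos 61 'b': at 1 ·f
pos 62 'c': at 4 ·f
pos 63 'b': at 1 ·f
pos 64 'd': at 2
pos 65 'd': at 3  → match P0@[63:65]
pos 66 'd': at 0 ·f
pos 67 'c': at 4
pos 68 'd': at 5  → match P1@[67:68]
pos 69 'b': at 1 ·f
pos 70 'd': at 2
pos 71 'd': at 3  → match P0@[69:71]
pos 72 'b': at 1 ·f
pos 73 'c': at 4 ·f

Result: [[2,1],[4,1],[6,1],[9,0],[11,1],[13,1],[15,1],[17,1],[22,0],[26,0],[29,0],[31,1],[35,1],[39,0],[46,1],[53,0],[60,0],[65,0],[68,1],[71,0]]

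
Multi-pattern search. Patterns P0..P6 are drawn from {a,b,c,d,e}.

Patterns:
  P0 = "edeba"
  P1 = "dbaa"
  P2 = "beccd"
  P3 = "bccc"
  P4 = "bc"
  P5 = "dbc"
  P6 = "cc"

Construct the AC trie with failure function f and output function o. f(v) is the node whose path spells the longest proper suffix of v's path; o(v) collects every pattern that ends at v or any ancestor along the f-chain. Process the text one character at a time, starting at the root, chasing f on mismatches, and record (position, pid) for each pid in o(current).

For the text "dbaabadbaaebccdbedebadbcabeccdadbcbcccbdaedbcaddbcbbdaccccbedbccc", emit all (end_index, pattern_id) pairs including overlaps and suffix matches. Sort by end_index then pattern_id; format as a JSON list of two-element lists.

Build automaton:
Trie (insert patterns):
  0='ε' goto b→10 c→19 d→6 e→1
  1='e' goto d→2
  2='ed' goto e→3
  3='ede' goto b→4
  4='edeb' goto a→5
  5='edeba' goto ·  [P0 ends]
  6='d' goto b→7
  7='db' goto a→8 c→18
  8='dba' goto a→9
  9='dbaa' goto ·  [P1 ends]
  10='b' goto c→15 e→11
  11='be' goto c→12
  12='bec' goto c→13
  13='becc' goto d→14
  14='beccd' goto ·  [P2 ends]
  15='bc' goto c→16  [P4 ends]
  16='bcc' goto c→17
  17='bccc' goto ·  [P3 ends]
  18='dbc' goto ·  [P5 ends]
  19='c' goto c→20
  20='cc' goto ·  [P6 ends]

BFS fail/out derivation:
  n1('e'): parent n0 fail=0; on 'e' 0 → fail=0;  out ∅∪∅=∅
  n6('d'): parent n0 fail=0; on 'd' 0 → fail=0;  out ∅∪∅=∅
  n10('b'): parent n0 fail=0; on 'b' 0 → fail=0;  out ∅∪∅=∅
  n19('c'): parent n0 fail=0; on 'c' 0 → fail=0;  out ∅∪∅=∅
  n2('ed'): parent n1 fail=0; on 'd' 0 → fail=6;  out ∅∪∅=∅
  n7('db'): parent n6 fail=0; on 'b' 0 → fail=10;  out ∅∪∅=∅
  n11('be'): parent n10 fail=0; on 'e' 0 → fail=1;  out ∅∪∅=∅
  n15('bc'): parent n10 fail=0; on 'c' 0 → fail=19;  out {4}∪∅={4}
  n20('cc'): parent n19 fail=0; on 'c' 0 → fail=19;  out {6}∪∅={6}
  n3('ede'): parent n2 fail=6; on 'e' 6→0 → fail=1;  out ∅∪∅=∅
  n8('dba'): parent n7 fail=10; on 'a' 10→0 → fail=0;  out ∅∪∅=∅
  n12('bec'): parent n11 fail=1; on 'c' 1→0 → fail=19;  out ∅∪∅=∅
  n16('bcc'): parent n15 fail=19; on 'c' 19 → fail=20;  out ∅∪{6}={6}
  n18('dbc'): parent n7 fail=10; on 'c' 10 → fail=15;  out {5}∪{4}={4,5}
  n4('edeb'): parent n3 fail=1; on 'b' 1→0 → fail=10;  out ∅∪∅=∅
  n9('dbaa'): parent n8 fail=0; on 'a' 0 → fail=0;  out {1}∪∅={1}
  n13('becc'): parent n12 fail=19; on 'c' 19 → fail=20;  out ∅∪{6}={6}
  n17('bccc'): parent n16 fail=20; on 'c' 20→19 → fail=20;  out {3}∪{6}={3,6}
  n5('edeba'): parent n4 fail=10; on 'a' 10→0 → fail=0;  out {0}∪∅={0}
  n14('beccd'): parent n13 fail=20; on 'd' 20→19→0 → fail=6;  out {2}∪∅={2}

Run:
pos 0 'd': at 6
pos 1 'b': at 7
pos 2 'a': at 8
pos 3 'a': at 9  emit P1@[0:3]
pos 4 'b': at 10 (via fail)
pos 5 'a': at 0 (via fail)
pos 6 'd': at 6
pos 7 'b': at 7
pos 8 'a': at 8
pos 9 'a': at 9  emit P1@[6:9]
pos 10 'e': at 1 (via fail)
pos 11 'b': at 10 (via fail)
pos 12 'c': at 15  emit P4@[11:12]
pos 13 'c': at 16  emit P6@[12:13]
pos 14 'd': at 6 (via fail)
pos 15 'b': at 7
pos 16 'e': at 11 (via fail)
pos 17 'd': at 2 (via fail)
pos 18 'e': at 3
pos 19 'b': at 4
pos 20 'a': at 5  emit P0@[16:20]
pos 21 'd': at 6 (via fail)
pos 22 'b': at 7
pos 23 'c': at 18  emit P4@[22:23],P5@[21:23]
pos 24 'a': at 0 (via fail)
pos 25 'b': at 10
pos 26 'e': at 11
pos 27 'c': at 12
pos 28 'c': at 13  emit P6@[27:28]
pos 29 'd': at 14  emit P2@[25:29]
pos 30 'a': at 0 (via fail)
pos 31 'd': at 6
pos 32 'b': at 7
pos 33 'c': at 18  emit P4@[32:33],P5@[31:33]
pos 34 'b': at 10 (via fail)
pos 35 'c': at 15  emit P4@[34:35]
pos 36 'c': at 16  emit P6@[35:36]
pos 37 'c': at 17  emit P3@[34:37],P6@[36:37]
pos 38 'b': at 10 (via fail)
pos 39 'd': at 6 (via fail)
pos 40 'a': at 0 (via fail)
pos 41 'e': at 1
pos 42 'd': at 2
pos 43 'b': at 7 (via fail)
pos 44 'c': at 18  emit P4@[43:44],P5@[42:44]
pos 45 'a': at 0 (via fail)
pos 46 'd': at 6
pos 47 'd': at 6 (via fail)
pos 48 'b': at 7
pos 49 'c': at 18  emit P4@[48:49],P5@[47:49]
pos 50 'b': at 10 (via fail)
pos 51 'b': at 10 (via fail)
pos 52 'd': at 6 (via fail)
pos 53 'a': at 0 (via fail)
pos 54 'c': at 19
pos 55 'c': at 20  emit P6@[54:55]
pos 56 'c': at 20 (via fail)  emit P6@[55:56]
pos 57 'c': at 20 (via fail)  emit P6@[56:57]
pos 58 'b': at 10 (via fail)
pos 59 'e': at 11
pos 60 'd': at 2 (via fail)
pos 61 'b': at 7 (via fail)
pos 62 'c': at 18  emit P4@[61:62],P5@[60:62]
pos 63 'c': at 16 (via fail)  emit P6@[62:63]
pos 64 'c': at 17  emit P3@[61:64],P6@[63:64]

Result: [[3,1],[9,1],[12,4],[13,6],[20,0],[23,4],[23,5],[28,6],[29,2],[33,4],[33,5],[35,4],[36,6],[37,3],[37,6],[44,4],[44,5],[49,4],[49,5],[55,6],[56,6],[57,6],[62,4],[62,5],[63,6],[64,3],[64,6]]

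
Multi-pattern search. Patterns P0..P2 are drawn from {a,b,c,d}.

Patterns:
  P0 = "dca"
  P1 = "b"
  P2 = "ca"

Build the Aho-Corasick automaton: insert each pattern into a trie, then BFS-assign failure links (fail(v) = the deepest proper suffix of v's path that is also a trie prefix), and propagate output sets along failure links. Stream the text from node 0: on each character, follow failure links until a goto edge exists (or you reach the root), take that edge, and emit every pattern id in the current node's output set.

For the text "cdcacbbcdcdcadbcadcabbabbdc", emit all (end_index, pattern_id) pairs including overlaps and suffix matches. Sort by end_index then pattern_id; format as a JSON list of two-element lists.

Build:
Trie (insert patterns):
  0='ε' goto b→4 c→5 d→1
  1='d' goto c→2
  2='dc' goto a→3
  3='dca' goto ·  [P0 ends]
  4='b' goto ·  [P1 ends]
  5='c' goto a→6
  6='ca' goto ·  [P2 ends]

BFS fail/out derivation:
  n1('d'): parent n0 fail=0; on 'd' 0 → fail=0;  out ∅∪∅=∅
  n4('b'): parent n0 fail=0; on 'b' 0 → fail=0;  out {1}∪∅={1}
  n5('c'): parent n0 fail=0; on 'c' 0 → fail=0;  out ∅∪∅=∅
  n2('dc'): parent n1 fail=0; on 'c' 0 → fail=5;  out ∅∪∅=∅
  n6('ca'): parent n5 fail=0; on 'a' 0 → fail=0;  out {2}∪∅={2}
  n3('dca'): parent n2 fail=5; on 'a' 5 → fail=6;  out {0}∪{2}={0,2}

Text stream:
i=0 'c': node 0→5
i=1 'd': node 5→1 ·f
i=2 'c': node 1→2
i=3 'a': node 2→3  emit P0@[1:3],P2@[2:3]
i=4 'c': node 3→5 ·f
i=5 'b': node 5→4 ·f  emit P1@[5:5]
i=6 'b': node 4→4 ·f  emit P1@[6:6]
i=7 'c': node 4→5 ·f
i=8 'd': node 5→1 ·f
i=9 'c': node 1→2
i=10 'd': node 2→1 ·f
i=11 'c': node 1→2
i=12 'a': node 2→3  emit P0@[10:12],P2@[11:12]
i=13 'd': node 3→1 ·f
i=14 'b': node 1→4 ·f  emit P1@[14:14]
i=15 'c': node 4→5 ·f
i=16 'a': node 5→6  emit P2@[15:16]
i=17 'd': node 6→1 ·f
i=18 'c': node 1→2
i=19 'a': node 2→3  emit P0@[17:19],P2@[18:19]
i=20 'b': node 3→4 ·f  emit P1@[20:20]
i=21 'b': node 4→4 ·f  emit P1@[21:21]
i=22 'a': node 4→0 ·f
i=23 'b': node 0→4  emit P1@[23:23]
i=24 'b': node 4→4 ·f  emit P1@[24:24]
i=25 'd': node 4→1 ·f
i=26 'c': node 1→2

Matches: [[3,0],[3,2],[5,1],[6,1],[12,0],[12,2],[14,1],[16,2],[19,0],[19,2],[20,1],[21,1],[23,1],[24,1]]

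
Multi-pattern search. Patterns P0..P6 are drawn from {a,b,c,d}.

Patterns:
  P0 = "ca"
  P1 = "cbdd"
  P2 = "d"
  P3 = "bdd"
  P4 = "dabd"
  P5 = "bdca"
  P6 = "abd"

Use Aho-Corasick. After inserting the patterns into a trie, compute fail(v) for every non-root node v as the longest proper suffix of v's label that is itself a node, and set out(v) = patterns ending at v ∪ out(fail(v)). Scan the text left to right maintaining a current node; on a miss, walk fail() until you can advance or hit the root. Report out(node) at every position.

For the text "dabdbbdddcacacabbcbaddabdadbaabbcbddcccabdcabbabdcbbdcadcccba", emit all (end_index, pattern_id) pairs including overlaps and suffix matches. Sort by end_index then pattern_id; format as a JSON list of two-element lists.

Build automaton:
Trie nodes:
  n0 'ε': a→15 b→7 c→1 d→6
  n1 'c': a→2 b→3
  n2 'ca': ·  ←P0
  n3 'cb': d→4
  n4 'cbd': d→5
  n5 'cbdd': ·  ←P1
  n6 'd': a→10  ←P2
  n7 'b': d→8
  n8 'bd': c→13 d→9
  n9 'bdd': ·  ←P3
  n10 'da': b→11
  n11 'dab': d→12
  n12 'dabd': ·  ←P4
  n13 'bdc': a→14
  n14 'bdca': ·  ←P5
  n15 'a': b→16
  n16 'ab': d→17
  n17 'abd': ·  ←P6

BFS fail/out derivation:
  fail(1) 'c': from fail(0)=0 chase 'c': 0 ⇒ 0;  out=∅∪out(0)=∅
  fail(6) 'd': from fail(0)=0 chase 'd': 0 ⇒ 0;  out={2}∪out(0)={2}
  fail(7) 'b': from fail(0)=0 chase 'b': 0 ⇒ 0;  out=∅∪out(0)=∅
  fail(15) 'a': from fail(0)=0 chase 'a': 0 ⇒ 0;  out=∅∪out(0)=∅
  fail(2) 'ca': from fail(1)=0 chase 'a': 0 ⇒ 15;  out={0}∪out(15)={0}
  fail(3) 'cb': from fail(1)=0 chase 'b': 0 ⇒ 7;  out=∅∪out(7)=∅
  fail(8) 'bd': from fail(7)=0 chase 'd': 0 ⇒ 6;  out=∅∪out(6)={2}
  fail(10) 'da': from fail(6)=0 chase 'a': 0 ⇒ 15;  out=∅∪out(15)=∅
  fail(16) 'ab': from fail(15)=0 chase 'b': 0 ⇒ 7;  out=∅∪out(7)=∅
  fail(4) 'cbd': from fail(3)=7 chase 'd': 7 ⇒ 8;  out=∅∪out(8)={2}
  fail(9) 'bdd': from fail(8)=6 chase 'd': 6→0 ⇒ 6;  out={3}∪out(6)={2,3}
  fail(11) 'dab': from fail(10)=15 chase 'b': 15 ⇒ 16;  out=∅∪out(16)=∅
  fail(13) 'bdc': from fail(8)=6 chase 'c': 6→0 ⇒ 1;  out=∅∪out(1)=∅
  fail(17) 'abd': from fail(16)=7 chase 'd': 7 ⇒ 8;  out={6}∪out(8)={2,6}
  fail(5) 'cbdd': from fail(4)=8 chase 'd': 8 ⇒ 9;  out={1}∪out(9)={1,2,3}
  fail(12) 'dabd': from fail(11)=16 chase 'd': 16 ⇒ 17;  out={4}∪out(17)={2,4,6}
  fail(14) 'bdca': from fail(13)=1 chase 'a': 1 ⇒ 2;  out={5}∪out(2)={0,5}

Run:
i=0 'd': node 0→6  emit P2@[0:0]
i=1 'a': node 6→10
i=2 'b': node 10→11
i=3 'd': node 11→12  emit P2@[3:3],P4@[0:3],P6@[1:3]
i=4 'b': node 12→7 ·f
i=5 'b': node 7→7 ·f
i=6 'd': node 7→8  emit P2@[6:6]
i=7 'd': node 8→9  emit P2@[7:7],P3@[5:7]
i=8 'd': node 9→6 ·f  emit P2@[8:8]
i=9 'c': node 6→1 ·f
i=10 'a': node 1→2  emit P0@[9:10]
i=11 'c': node 2→1 ·f
i=12 'a': node 1→2  emit P0@[11:12]
i=13 'c': node 2→1 ·f
i=14 'a': node 1→2  emit P0@[13:14]
i=15 'b': node 2→16 ·f
i=16 'b': node 16→7 ·f
i=17 'c': node 7→1 ·f
i=18 'b': node 1→3
i=19 'a': node 3→15 ·f
i=20 'd': node 15→6 ·f  emit P2@[20:20]
i=21 'd': node 6→6 ·f  emit P2@[21:21]
i=22 'a': node 6→10
i=23 'b': node 10→11
i=24 'd': node 11→12  emit P2@[24:24],P4@[21:24],P6@[22:24]
i=25 'a': node 12→10 ·f
i=26 'd': node 10→6 ·f  emit P2@[26:26]
i=27 'b': node 6→7 ·f
i=28 'a': node 7→15 ·f
i=29 'a': node 15→15 ·f
i=30 'b': node 15→16
i=31 'b': node 16→7 ·f
i=32 'c': node 7→1 ·f
i=33 'b': node 1→3
i=34 'd': node 3→4  emit P2@[34:34]
i=35 'd': node 4→5  emit P1@[32:35],P2@[35:35],P3@[33:35]
i=36 'c': node 5→1 ·f
i=37 'c': node 1→1 ·f
i=38 'c': node 1→1 ·f
i=39 'a': node 1→2  emit P0@[38:39]
i=40 'b': node 2→16 ·f
i=41 'd': node 16→17  emit P2@[41:41],P6@[39:41]
i=42 'c': node 17→13 ·f
i=43 'a': node 13→14  emit P0@[42:43],P5@[40:43]
i=44 'b': node 14→16 ·f
i=45 'b': node 16→7 ·f
i=46 'a': node 7→15 ·f
i=47 'b': node 15→16
i=48 'd': node 16→17  emit P2@[48:48],P6@[46:48]
i=49 'c': node 17→13 ·f
i=50 'b': node 13→3 ·f
i=51 'b': node 3→7 ·f
i=52 'd': node 7→8  emit P2@[52:52]
i=53 'c': node 8→13
i=54 'a': node 13→14  emit P0@[53:54],P5@[51:54]
i=55 'd': node 14→6 ·f  emit P2@[55:55]
i=56 'c': node 6→1 ·f
i=57 'c': node 1→1 ·f
i=58 'c': node 1→1 ·f
i=59 'b': node 1→3
i=60 'a': node 3→15 ·f

All matches (sorted): [[0,2],[3,2],[3,4],[3,6],[6,2],[7,2],[7,3],[8,2],[10,0],[12,0],[14,0],[20,2],[21,2],[24,2],[24,4],[24,6],[26,2],[34,2],[35,1],[35,2],[35,3],[39,0],[41,2],[41,6],[43,0],[43,5],[48,2],[48,6],[52,2],[54,0],[54,5],[55,2]]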